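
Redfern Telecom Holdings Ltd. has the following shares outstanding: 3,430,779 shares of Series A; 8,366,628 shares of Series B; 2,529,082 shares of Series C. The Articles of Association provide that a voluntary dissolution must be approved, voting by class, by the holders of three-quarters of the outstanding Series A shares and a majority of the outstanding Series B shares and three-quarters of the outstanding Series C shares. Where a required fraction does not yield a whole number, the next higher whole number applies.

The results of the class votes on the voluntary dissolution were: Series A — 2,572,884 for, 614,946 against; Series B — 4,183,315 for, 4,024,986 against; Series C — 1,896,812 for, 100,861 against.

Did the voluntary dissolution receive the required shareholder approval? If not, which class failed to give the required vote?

Not approved — the Series A shares did not give the required vote.

Series A: 3/4 of 3430779 = 2573084.25, rounded up to 2573085; 2,573,085 required, 2,572,884 in favor — not approved.
Series B: a majority of 8366628 is 4183315; 4,183,315 required, 4,183,315 in favor — approved.
Series C: 3/4 of 2529082 = 1896811.50, rounded up to 1896812; 1,896,812 required, 1,896,812 in favor — approved.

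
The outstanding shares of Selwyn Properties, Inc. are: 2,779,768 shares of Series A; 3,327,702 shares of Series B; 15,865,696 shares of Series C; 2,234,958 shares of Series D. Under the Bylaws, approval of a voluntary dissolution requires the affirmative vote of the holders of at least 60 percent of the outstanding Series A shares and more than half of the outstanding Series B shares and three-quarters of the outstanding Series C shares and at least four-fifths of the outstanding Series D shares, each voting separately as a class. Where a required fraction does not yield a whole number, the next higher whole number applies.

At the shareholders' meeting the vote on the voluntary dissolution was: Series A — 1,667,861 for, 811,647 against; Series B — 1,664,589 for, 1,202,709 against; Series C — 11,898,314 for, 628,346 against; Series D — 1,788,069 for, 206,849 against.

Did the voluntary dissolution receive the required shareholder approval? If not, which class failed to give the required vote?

Not approved — the Series C shares did not give the required vote.

Series A: 3/5 of 2779768 = 1667860.80, rounded up to 1667861; 1,667,861 required, 1,667,861 in favor — approved.
Series B: a majority of 3327702 is 1663852; 1,663,852 required, 1,664,589 in favor — approved.
Series C: 3/4 of 15865696 = 11899272; 11,899,272 required, 11,898,314 in favor — not approved.
Series D: 4/5 of 2234958 = 1787966.40, rounded up to 1787967; 1,787,967 required, 1,788,069 in favor — approved.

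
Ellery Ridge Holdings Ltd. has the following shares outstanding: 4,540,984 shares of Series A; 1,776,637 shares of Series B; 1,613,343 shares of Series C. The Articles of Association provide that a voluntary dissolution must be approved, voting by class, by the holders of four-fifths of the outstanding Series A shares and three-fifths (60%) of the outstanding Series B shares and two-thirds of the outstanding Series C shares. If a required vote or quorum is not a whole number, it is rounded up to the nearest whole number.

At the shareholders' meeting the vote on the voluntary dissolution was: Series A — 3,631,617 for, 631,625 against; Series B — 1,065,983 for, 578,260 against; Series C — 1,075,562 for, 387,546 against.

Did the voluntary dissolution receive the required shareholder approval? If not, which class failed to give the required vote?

Not approved — the Series A shares did not give the required vote.

Series A: 4/5 of 4540984 = 3632787.20, rounded up to 3632788; 3,632,788 required, 3,631,617 in favor — not approved.
Series B: 3/5 of 1776637 = 1065982.20, rounded up to 1065983; 1,065,983 required, 1,065,983 in favor — approved.
Series C: 2/3 of 1613343 = 1075562; 1,075,562 required, 1,075,562 in favor — approved.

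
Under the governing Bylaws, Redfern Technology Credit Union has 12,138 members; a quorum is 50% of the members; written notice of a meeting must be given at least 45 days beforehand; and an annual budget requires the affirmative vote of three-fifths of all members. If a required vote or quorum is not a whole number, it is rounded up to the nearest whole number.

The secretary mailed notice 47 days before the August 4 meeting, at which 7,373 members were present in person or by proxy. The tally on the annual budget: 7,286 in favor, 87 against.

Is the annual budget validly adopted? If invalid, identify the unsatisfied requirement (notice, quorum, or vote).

Notice: 47 days given; 45 required. Satisfied.
Quorum: 50% of 12,138 = 6,069; 7,373 present. Satisfied.
Vote: requires three-fifths of all members (12,138); 3/5 of 12138 = 7282.80, rounded up to 7283, so 7,283 needed; 7,286 in favor. Satisfied.

Valid — all requirements satisfied.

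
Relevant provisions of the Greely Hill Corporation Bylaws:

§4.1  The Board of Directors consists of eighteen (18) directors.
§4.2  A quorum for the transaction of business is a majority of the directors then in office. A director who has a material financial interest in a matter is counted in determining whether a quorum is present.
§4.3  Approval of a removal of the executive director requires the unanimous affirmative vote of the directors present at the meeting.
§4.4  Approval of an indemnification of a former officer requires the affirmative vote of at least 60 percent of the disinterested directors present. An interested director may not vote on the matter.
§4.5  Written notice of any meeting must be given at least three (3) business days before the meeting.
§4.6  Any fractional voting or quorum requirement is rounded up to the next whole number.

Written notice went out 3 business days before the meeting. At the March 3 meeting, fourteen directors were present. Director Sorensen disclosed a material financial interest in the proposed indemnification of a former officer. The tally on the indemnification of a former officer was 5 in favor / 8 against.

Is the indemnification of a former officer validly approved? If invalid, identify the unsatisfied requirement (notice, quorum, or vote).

Invalid — vote requirement not satisfied.

Notice: 3 business days given; 3 required (3 ≥ 3). Satisfied.
Quorum: 14 present (interested directors count toward quorum); quorum is 10. Satisfied.
Vote: the indemnification of a former officer requires three-fifths of the disinterested directors present (14 − 1 = 13). 3/5 of 13 = 7.80, rounded up to 8, so 8 affirmative votes are needed; 5 voted in favor. Not satisfied.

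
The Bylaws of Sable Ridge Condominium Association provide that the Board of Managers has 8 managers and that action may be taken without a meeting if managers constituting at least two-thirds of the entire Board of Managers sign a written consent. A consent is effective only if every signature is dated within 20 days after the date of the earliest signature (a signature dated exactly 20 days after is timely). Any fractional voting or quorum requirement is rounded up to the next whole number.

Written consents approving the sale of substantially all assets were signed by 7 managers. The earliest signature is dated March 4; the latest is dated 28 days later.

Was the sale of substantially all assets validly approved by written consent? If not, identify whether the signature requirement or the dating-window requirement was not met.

Signatures required: at least two-thirds of 8 — 2/3 of 8 = 5.33, rounded up to 6, so 6 needed; 7 signed. Sufficient.
Dating window: the latest signature is 28 days after the earliest; the limit is 20 days. Outside the window.

Not effective — dating-window requirement not satisfied.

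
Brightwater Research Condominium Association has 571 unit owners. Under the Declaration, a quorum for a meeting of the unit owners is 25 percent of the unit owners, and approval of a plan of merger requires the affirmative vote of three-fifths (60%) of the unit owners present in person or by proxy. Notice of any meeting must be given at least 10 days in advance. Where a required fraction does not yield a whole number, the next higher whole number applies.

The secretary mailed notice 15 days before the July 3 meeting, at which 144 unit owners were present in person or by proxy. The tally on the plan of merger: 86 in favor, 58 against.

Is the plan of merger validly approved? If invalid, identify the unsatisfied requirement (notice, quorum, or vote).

Notice: 15 days given; 10 required. Satisfied.
Quorum: 25% of 571 = 142.75, rounded up to 143; 144 present. Satisfied.
Vote: requires three-fifths of those present (144); 3/5 of 144 = 86.40, rounded up to 87, so 87 needed; 86 in favor. Not satisfied.

Invalid — vote requirement not satisfied.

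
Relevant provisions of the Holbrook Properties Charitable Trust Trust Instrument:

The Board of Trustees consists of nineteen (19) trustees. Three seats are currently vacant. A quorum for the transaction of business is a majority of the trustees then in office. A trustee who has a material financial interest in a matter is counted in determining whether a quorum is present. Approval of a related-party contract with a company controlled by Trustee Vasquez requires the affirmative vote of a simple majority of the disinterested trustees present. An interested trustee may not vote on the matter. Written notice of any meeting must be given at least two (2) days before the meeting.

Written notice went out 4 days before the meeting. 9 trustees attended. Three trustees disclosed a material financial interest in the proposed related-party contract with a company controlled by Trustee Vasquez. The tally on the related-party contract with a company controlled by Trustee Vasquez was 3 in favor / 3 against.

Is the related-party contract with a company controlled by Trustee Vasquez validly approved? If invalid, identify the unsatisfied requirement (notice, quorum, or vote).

Invalid — vote requirement not satisfied.

Notice: 4 days given; 2 required (4 ≥ 2). Satisfied.
Quorum: 9 present (interested trustees count toward quorum); quorum is 9. Satisfied.
Vote: the related-party contract with a company controlled by Trustee Vasquez requires a majority of the disinterested trustees present (9 − 3 = 6). A majority of 6 is 4, so 4 affirmative votes are needed; 3 voted in favor. Not satisfied.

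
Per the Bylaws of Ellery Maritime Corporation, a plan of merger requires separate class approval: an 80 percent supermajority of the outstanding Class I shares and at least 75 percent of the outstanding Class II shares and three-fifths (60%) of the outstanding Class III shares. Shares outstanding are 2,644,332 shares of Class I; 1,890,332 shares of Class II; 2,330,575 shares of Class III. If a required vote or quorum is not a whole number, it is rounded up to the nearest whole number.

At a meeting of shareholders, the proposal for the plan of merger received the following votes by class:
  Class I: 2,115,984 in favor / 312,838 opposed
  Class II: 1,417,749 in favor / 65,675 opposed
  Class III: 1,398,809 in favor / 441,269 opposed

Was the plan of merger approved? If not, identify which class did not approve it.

Approved — every class gave the required vote.

Class I: 4/5 of 2644332 = 2115465.60, rounded up to 2115466; 2,115,466 required, 2,115,984 in favor — approved.
Class II: 3/4 of 1890332 = 1417749; 1,417,749 required, 1,417,749 in favor — approved.
Class III: 3/5 of 2330575 = 1398345; 1,398,345 required, 1,398,809 in favor — approved.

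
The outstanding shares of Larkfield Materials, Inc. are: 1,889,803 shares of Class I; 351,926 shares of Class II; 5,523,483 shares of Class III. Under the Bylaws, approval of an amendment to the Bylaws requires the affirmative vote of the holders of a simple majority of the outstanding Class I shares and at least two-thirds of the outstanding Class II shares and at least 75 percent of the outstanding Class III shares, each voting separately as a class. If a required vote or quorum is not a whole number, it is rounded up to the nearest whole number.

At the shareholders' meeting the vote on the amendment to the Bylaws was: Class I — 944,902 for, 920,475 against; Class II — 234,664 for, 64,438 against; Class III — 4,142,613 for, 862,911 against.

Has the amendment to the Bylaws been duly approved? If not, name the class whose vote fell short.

Class I: a majority of 1889803 is 944902; 944,902 required, 944,902 in favor — approved.
Class II: 2/3 of 351926 = 234617.33, rounded up to 234618; 234,618 required, 234,664 in favor — approved.
Class III: 3/4 of 5523483 = 4142612.25, rounded up to 4142613; 4,142,613 required, 4,142,613 in favor — approved.

Approved — every class gave the required vote.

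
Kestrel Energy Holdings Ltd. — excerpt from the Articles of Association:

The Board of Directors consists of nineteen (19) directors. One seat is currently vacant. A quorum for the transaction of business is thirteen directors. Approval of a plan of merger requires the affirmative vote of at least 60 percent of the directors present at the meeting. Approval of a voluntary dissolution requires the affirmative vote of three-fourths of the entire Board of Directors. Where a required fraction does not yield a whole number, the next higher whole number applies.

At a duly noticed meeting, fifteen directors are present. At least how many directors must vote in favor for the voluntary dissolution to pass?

15

The voluntary dissolution requires three-fourths of the entire Board of Directors (19).
3/4 of 19 = 14.25, rounded up to 15.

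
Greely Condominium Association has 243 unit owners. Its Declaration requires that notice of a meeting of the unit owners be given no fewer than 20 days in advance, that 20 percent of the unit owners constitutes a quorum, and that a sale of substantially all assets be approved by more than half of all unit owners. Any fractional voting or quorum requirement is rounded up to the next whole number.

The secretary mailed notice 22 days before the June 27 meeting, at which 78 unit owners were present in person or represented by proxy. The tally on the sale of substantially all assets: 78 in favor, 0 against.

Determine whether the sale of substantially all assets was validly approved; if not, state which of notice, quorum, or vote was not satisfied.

Invalid — vote requirement not satisfied.

Notice: 22 days given; 20 required. Satisfied.
Quorum: 20% of 243 = 48.60, rounded up to 49; 78 present. Satisfied.
Vote: requires a majority of all unit owners (243); a majority of 243 is 122, so 122 needed; 78 in favor. Not satisfied.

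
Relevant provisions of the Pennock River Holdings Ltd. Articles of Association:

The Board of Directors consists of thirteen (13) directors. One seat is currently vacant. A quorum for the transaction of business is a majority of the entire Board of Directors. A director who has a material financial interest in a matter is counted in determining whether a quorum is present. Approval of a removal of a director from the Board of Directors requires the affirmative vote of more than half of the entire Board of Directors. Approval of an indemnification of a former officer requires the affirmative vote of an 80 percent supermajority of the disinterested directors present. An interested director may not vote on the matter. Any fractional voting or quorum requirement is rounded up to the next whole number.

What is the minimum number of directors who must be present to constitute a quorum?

A majority of 13 is 7.

7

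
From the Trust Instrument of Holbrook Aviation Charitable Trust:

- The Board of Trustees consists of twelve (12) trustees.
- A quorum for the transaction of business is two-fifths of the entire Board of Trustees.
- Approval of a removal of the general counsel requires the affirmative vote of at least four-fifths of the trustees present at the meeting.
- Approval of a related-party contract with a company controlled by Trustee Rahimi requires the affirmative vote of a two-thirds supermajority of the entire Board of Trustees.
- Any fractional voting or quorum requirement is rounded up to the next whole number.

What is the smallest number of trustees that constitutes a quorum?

5

2/5 of 12 = 4.80, rounded up to 5.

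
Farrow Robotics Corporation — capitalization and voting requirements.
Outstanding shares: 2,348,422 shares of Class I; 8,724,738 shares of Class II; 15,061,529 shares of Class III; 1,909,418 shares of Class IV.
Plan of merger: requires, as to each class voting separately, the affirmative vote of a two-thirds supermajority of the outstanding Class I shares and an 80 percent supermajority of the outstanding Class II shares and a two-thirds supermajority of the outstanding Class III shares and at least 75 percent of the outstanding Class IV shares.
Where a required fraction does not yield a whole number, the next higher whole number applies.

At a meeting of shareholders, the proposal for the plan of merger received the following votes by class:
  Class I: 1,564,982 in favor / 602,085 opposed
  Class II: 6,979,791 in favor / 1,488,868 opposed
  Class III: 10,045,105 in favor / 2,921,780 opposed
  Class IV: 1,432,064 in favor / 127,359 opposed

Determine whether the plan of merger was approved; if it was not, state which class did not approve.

Not approved — the Class I shares did not give the required vote.

Class I: 2/3 of 2348422 = 1565614.67, rounded up to 1565615; 1,565,615 required, 1,564,982 in favor — not approved.
Class II: 4/5 of 8724738 = 6979790.40, rounded up to 6979791; 6,979,791 required, 6,979,791 in favor — approved.
Class III: 2/3 of 15061529 = 10041019.33, rounded up to 10041020; 10,041,020 required, 10,045,105 in favor — approved.
Class IV: 3/4 of 1909418 = 1432063.50, rounded up to 1432064; 1,432,064 required, 1,432,064 in favor — approved.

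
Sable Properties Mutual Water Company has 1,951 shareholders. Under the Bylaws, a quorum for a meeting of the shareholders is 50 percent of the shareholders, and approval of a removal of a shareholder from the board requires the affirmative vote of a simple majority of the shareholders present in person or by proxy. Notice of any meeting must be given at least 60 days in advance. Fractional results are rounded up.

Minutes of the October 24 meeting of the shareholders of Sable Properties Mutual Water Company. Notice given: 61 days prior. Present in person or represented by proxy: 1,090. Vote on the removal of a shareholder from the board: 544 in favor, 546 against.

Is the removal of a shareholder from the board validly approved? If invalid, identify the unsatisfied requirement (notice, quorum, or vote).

Notice: 61 days given; 60 required. Satisfied.
Quorum: 50% of 1,951 = 975.50, rounded up to 976; 1,090 present. Satisfied.
Vote: requires a majority of those present (1,090); a majority of 1090 is 546, so 546 needed; 544 in favor. Not satisfied.

Invalid — vote requirement not satisfied.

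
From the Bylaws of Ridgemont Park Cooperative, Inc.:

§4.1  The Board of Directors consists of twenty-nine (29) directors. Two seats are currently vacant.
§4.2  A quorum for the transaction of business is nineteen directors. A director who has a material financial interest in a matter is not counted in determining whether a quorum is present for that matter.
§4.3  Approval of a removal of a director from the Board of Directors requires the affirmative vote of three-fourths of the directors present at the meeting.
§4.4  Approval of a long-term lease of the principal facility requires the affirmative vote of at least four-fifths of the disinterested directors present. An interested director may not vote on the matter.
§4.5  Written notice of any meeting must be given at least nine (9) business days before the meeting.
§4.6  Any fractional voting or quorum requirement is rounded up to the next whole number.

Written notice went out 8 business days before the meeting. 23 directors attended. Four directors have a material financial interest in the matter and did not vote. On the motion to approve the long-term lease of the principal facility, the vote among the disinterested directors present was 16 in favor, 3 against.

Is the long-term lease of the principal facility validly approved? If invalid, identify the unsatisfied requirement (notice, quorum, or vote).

Invalid — notice requirement not satisfied.

Notice: 8 business days given; 9 required (8 < 9). Not satisfied.
Quorum: 23 present, but the 4 interested directors do not count, leaving 19. Quorum is 19. Satisfied.
Vote: the long-term lease of the principal facility requires four-fifths of the disinterested directors present (23 − 4 = 19). 4/5 of 19 = 15.20, rounded up to 16, so 16 affirmative votes are needed; 16 voted in favor. Satisfied.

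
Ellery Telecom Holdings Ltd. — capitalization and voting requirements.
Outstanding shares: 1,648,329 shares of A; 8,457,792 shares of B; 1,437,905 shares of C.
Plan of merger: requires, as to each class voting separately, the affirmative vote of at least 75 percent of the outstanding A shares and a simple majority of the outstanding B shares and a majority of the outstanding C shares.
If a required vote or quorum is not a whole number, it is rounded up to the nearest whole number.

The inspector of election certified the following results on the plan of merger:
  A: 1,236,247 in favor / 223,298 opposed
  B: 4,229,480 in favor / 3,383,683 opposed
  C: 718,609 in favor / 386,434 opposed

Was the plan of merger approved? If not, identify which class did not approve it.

Not approved — the C shares did not give the required vote.

A: 3/4 of 1648329 = 1236246.75, rounded up to 1236247; 1,236,247 required, 1,236,247 in favor — approved.
B: a majority of 8457792 is 4228897; 4,228,897 required, 4,229,480 in favor — approved.
C: a majority of 1437905 is 718953; 718,953 required, 718,609 in favor — not approved.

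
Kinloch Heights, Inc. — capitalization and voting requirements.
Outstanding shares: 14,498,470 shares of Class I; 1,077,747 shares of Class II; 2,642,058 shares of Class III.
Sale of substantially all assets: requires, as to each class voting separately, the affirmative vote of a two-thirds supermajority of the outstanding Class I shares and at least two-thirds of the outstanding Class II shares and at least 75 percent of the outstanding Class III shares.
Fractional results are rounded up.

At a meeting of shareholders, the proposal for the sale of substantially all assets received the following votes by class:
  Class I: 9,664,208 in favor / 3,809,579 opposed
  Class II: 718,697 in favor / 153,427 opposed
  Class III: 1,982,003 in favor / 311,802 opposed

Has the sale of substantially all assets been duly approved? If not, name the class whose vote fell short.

Class I: 2/3 of 14498470 = 9665646.67, rounded up to 9665647; 9,665,647 required, 9,664,208 in favor — not approved.
Class II: 2/3 of 1077747 = 718498; 718,498 required, 718,697 in favor — approved.
Class III: 3/4 of 2642058 = 1981543.50, rounded up to 1981544; 1,981,544 required, 1,982,003 in favor — approved.

Not approved — the Class I shares did not give the required vote.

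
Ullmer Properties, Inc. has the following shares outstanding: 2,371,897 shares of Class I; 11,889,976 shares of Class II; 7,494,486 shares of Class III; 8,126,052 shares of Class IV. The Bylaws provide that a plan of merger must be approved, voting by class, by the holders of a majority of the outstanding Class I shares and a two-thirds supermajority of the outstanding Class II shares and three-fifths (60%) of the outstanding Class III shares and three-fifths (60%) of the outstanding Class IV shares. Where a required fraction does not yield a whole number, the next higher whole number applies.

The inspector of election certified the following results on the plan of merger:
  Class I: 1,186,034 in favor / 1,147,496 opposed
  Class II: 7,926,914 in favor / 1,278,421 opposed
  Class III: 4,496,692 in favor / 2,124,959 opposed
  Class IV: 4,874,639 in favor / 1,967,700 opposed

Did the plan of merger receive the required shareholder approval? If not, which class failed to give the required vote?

Not approved — the Class IV shares did not give the required vote.

Class I: a majority of 2371897 is 1185949; 1,185,949 required, 1,186,034 in favor — approved.
Class II: 2/3 of 11889976 = 7926650.67, rounded up to 7926651; 7,926,651 required, 7,926,914 in favor — approved.
Class III: 3/5 of 7494486 = 4496691.60, rounded up to 4496692; 4,496,692 required, 4,496,692 in favor — approved.
Class IV: 3/5 of 8126052 = 4875631.20, rounded up to 4875632; 4,875,632 required, 4,874,639 in favor — not approved.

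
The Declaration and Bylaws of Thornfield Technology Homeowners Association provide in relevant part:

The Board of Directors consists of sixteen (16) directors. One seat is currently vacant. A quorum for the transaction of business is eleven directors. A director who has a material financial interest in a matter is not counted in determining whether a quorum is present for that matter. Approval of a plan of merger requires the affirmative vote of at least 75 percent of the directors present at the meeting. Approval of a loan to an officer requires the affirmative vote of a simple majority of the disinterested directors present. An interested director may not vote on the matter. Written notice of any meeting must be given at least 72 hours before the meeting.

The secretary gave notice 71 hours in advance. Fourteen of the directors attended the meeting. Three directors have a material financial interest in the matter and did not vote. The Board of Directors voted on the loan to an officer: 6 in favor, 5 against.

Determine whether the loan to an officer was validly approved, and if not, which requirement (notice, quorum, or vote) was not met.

Invalid — notice requirement not satisfied.

Notice: 71 hours given; 72 required (71 < 72). Not satisfied.
Quorum: 14 present, but the 3 interested directors do not count, leaving 11. Quorum is 11. Satisfied.
Vote: the loan to an officer requires a majority of the disinterested directors present (14 − 3 = 11). A majority of 11 is 6, so 6 affirmative votes are needed; 6 voted in favor. Satisfied.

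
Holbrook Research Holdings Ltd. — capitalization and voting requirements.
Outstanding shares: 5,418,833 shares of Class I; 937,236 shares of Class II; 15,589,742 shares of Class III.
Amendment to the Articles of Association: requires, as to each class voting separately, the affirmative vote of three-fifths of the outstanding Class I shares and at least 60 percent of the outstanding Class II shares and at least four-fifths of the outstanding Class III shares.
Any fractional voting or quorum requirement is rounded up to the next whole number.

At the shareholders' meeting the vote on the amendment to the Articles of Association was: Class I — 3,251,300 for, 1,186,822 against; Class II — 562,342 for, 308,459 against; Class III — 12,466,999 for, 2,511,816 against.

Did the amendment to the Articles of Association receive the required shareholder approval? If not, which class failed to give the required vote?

Not approved — the Class III shares did not give the required vote.

Class I: 3/5 of 5418833 = 3251299.80, rounded up to 3251300; 3,251,300 required, 3,251,300 in favor — approved.
Class II: 3/5 of 937236 = 562341.60, rounded up to 562342; 562,342 required, 562,342 in favor — approved.
Class III: 4/5 of 15589742 = 12471793.60, rounded up to 12471794; 12,471,794 required, 12,466,999 in favor — not approved.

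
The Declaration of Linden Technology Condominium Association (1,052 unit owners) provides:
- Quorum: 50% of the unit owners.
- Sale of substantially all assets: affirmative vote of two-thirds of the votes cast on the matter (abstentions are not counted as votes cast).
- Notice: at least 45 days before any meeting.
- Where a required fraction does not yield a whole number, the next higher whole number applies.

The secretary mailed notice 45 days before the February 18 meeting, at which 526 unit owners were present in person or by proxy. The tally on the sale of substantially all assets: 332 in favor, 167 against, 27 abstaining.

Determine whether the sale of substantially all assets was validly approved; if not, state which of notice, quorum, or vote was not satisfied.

Invalid — vote requirement not satisfied.

Notice: 45 days given; 45 required. Satisfied.
Quorum: 50% of 1,052 = 526; 526 present. Satisfied.
Vote: requires two-thirds of the votes cast (526 − 27 abstaining = 499); 2/3 of 499 = 332.67, rounded up to 333, so 333 needed; 332 in favor. Not satisfied.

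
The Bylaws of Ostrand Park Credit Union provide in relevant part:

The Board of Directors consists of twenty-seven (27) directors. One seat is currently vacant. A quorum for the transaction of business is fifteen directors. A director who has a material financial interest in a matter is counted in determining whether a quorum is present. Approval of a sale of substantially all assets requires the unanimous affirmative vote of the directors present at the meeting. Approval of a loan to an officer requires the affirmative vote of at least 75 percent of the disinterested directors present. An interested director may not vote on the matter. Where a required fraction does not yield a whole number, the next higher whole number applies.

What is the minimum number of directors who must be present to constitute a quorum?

The quorum is fixed at 15.

15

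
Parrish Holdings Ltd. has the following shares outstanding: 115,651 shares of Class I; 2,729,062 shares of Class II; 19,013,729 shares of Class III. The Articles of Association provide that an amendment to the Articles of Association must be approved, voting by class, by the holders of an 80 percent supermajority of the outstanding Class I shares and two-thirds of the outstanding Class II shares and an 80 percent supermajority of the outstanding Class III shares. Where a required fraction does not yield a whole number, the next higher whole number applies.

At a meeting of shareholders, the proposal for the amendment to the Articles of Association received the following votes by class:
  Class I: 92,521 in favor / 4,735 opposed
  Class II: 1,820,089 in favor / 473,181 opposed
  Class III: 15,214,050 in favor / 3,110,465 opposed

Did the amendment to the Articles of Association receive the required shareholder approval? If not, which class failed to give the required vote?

Class I: 4/5 of 115651 = 92520.80, rounded up to 92521; 92,521 required, 92,521 in favor — approved.
Class II: 2/3 of 2729062 = 1819374.67, rounded up to 1819375; 1,819,375 required, 1,820,089 in favor — approved.
Class III: 4/5 of 19013729 = 15210983.20, rounded up to 15210984; 15,210,984 required, 15,214,050 in favor — approved.

Approved — every class gave the required vote.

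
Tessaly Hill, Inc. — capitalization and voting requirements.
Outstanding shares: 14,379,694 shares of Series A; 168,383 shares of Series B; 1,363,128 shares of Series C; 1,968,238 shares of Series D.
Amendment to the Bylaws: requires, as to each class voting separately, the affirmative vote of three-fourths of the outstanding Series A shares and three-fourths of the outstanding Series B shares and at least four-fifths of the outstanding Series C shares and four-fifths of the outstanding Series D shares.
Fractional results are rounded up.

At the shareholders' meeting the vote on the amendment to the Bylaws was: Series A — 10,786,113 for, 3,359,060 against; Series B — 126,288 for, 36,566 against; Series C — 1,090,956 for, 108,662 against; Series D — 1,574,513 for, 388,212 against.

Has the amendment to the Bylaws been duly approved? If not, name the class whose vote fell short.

Not approved — the Series D shares did not give the required vote.

Series A: 3/4 of 14379694 = 10784770.50, rounded up to 10784771; 10,784,771 required, 10,786,113 in favor — approved.
Series B: 3/4 of 168383 = 126287.25, rounded up to 126288; 126,288 required, 126,288 in favor — approved.
Series C: 4/5 of 1363128 = 1090502.40, rounded up to 1090503; 1,090,503 required, 1,090,956 in favor — approved.
Series D: 4/5 of 1968238 = 1574590.40, rounded up to 1574591; 1,574,591 required, 1,574,513 in favor — not approved.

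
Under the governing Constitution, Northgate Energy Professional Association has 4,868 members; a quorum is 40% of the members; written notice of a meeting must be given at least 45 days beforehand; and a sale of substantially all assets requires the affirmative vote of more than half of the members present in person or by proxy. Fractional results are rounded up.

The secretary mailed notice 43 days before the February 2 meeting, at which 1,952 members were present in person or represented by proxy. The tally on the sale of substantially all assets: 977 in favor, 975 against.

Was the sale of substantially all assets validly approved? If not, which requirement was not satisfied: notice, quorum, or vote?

Notice: 43 days given; 45 required. Not satisfied.
Quorum: 40% of 4,868 = 1,947.20, rounded up to 1,948; 1,952 present. Satisfied.
Vote: requires a majority of those present (1,952); a majority of 1952 is 977, so 977 needed; 977 in favor. Satisfied.

Invalid — notice requirement not satisfied.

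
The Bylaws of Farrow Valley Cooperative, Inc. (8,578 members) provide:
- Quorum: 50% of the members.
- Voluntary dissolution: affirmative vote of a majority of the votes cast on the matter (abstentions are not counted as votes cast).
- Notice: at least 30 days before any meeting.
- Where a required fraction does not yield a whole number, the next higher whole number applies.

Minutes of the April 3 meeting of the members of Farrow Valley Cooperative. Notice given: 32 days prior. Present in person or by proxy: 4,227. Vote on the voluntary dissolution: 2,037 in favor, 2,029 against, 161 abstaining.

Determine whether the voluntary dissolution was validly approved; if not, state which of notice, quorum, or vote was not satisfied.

Invalid — quorum requirement not satisfied.

Notice: 32 days given; 30 required. Satisfied.
Quorum: 50% of 8,578 = 4,289; 4,227 present. Not satisfied.
Vote: requires a majority of the votes cast (4,227 − 161 abstaining = 4,066); a majority of 4066 is 2034, so 2,034 needed; 2,037 in favor. Satisfied.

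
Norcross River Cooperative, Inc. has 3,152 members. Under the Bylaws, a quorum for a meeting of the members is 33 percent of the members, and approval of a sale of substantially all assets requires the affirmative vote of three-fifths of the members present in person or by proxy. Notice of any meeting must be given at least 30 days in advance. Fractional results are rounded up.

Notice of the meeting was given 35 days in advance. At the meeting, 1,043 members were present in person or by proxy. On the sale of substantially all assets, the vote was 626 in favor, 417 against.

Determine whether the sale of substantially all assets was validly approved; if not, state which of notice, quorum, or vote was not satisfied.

Notice: 35 days given; 30 required. Satisfied.
Quorum: 33% of 3,152 = 1,040.16, rounded up to 1,041; 1,043 present. Satisfied.
Vote: requires three-fifths of those present (1,043); 3/5 of 1043 = 625.80, rounded up to 626, so 626 needed; 626 in favor. Satisfied.

Valid — all requirements satisfied.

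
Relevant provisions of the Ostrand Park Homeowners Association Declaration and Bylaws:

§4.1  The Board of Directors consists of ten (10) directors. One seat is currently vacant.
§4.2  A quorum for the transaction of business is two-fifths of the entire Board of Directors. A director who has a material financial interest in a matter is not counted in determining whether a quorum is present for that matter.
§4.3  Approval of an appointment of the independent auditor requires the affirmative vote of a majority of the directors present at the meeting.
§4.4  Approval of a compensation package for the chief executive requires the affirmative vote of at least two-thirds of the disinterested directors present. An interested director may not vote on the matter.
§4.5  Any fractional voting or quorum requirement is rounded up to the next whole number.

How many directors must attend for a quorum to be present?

2/5 of 10 = 4.

4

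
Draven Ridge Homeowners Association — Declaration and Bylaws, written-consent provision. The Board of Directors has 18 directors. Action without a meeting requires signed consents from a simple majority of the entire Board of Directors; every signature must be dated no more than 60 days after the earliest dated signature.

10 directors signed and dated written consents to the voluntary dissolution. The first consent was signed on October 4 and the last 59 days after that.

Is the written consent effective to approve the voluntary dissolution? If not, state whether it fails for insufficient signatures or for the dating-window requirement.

Effective — both the signature and dating-window requirements are satisfied.

Signatures required: a simple majority of 18 — a majority of 18 is 10, so 10 needed; 10 signed. Sufficient.
Dating window: the latest signature is 59 days after the earliest; the limit is 60 days. Within the window.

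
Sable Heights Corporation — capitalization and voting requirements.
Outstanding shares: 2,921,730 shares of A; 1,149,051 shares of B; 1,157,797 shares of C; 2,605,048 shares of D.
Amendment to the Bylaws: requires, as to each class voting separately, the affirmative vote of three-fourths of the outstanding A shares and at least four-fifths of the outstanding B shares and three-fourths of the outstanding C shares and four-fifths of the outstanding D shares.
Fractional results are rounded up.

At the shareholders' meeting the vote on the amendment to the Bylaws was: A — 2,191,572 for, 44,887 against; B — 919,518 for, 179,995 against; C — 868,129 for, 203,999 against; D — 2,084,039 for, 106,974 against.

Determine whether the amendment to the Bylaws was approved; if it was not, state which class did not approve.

A: 3/4 of 2921730 = 2191297.50, rounded up to 2191298; 2,191,298 required, 2,191,572 in favor — approved.
B: 4/5 of 1149051 = 919240.80, rounded up to 919241; 919,241 required, 919,518 in favor — approved.
C: 3/4 of 1157797 = 868347.75, rounded up to 868348; 868,348 required, 868,129 in favor — not approved.
D: 4/5 of 2605048 = 2084038.40, rounded up to 2084039; 2,084,039 required, 2,084,039 in favor — approved.

Not approved — the C shares did not give the required vote.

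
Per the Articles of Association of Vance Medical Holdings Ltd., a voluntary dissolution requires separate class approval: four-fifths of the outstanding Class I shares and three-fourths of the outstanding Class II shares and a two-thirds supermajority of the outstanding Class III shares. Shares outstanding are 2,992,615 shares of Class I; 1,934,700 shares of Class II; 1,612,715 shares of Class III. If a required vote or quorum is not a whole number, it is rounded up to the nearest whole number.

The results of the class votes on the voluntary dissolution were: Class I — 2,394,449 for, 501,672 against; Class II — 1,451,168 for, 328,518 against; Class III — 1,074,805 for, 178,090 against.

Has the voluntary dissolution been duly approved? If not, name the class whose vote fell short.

Not approved — the Class III shares did not give the required vote.

Class I: 4/5 of 2992615 = 2394092; 2,394,092 required, 2,394,449 in favor — approved.
Class II: 3/4 of 1934700 = 1451025; 1,451,025 required, 1,451,168 in favor — approved.
Class III: 2/3 of 1612715 = 1075143.33, rounded up to 1075144; 1,075,144 required, 1,074,805 in favor — not approved.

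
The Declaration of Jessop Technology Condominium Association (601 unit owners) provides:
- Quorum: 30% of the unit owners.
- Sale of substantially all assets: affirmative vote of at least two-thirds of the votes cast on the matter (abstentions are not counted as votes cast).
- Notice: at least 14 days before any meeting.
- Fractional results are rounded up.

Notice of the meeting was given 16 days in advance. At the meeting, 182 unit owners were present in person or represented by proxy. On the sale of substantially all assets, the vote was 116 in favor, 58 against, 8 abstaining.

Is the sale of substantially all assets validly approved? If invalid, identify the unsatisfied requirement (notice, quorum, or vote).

Notice: 16 days given; 14 required. Satisfied.
Quorum: 30% of 601 = 180.30, rounded up to 181; 182 present. Satisfied.
Vote: requires two-thirds of the votes cast (182 − 8 abstaining = 174); 2/3 of 174 = 116, so 116 needed; 116 in favor. Satisfied.

Valid — all requirements satisfied.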